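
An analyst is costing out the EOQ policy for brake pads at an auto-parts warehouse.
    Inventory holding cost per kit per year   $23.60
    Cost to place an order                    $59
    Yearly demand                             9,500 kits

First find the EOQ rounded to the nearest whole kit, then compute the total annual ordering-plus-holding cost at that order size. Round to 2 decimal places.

$5,143.50

EOQ = √(2DS/H) = √(2 × 9,500 × 59 / 23.6)
    = √(47,500.00) ≈ 217.94 → Q = 218 kits
Orders/yr = 9,500/218 = 43.578; ordering cost = 43.578 × $59 = $2,571.10
Average inventory = 218/2 = 109; holding cost = 109 × $23.6 = $2,572.40
Total = $2,571.10 + $2,572.40 = $5,143.50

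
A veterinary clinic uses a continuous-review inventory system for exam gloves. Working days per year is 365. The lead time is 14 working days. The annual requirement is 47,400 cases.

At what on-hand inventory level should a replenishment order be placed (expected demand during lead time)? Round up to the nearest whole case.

Daily demand d = 47,400 / 365 = 129.863 cases/day
Demand during lead time = 129.863 × 14 = 1,818.08
Reorder point = 1,818.08 → round up

1,819 cases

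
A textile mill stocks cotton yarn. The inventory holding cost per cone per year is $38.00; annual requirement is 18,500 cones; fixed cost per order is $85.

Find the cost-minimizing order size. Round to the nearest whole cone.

Optimal lot size Q* = (2 × 18,500 × $85 / $38)^½ ≈ 287.69

288 cones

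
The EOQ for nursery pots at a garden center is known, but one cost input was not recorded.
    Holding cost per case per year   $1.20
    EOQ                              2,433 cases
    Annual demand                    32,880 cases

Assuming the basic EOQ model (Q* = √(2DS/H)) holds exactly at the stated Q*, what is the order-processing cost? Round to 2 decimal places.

EOQ relation: Q² = 2DS/H, so rearrange for the unknown.
S = Q²H / (2D) = 2,433² × 1.2 / (2 × 32,880) = 108.0199

$108.02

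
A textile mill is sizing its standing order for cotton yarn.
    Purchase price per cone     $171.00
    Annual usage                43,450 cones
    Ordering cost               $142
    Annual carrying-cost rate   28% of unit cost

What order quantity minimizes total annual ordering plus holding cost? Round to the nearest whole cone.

508 cones

Holding cost per cone per year: H = 28% × $171 = $47.8800
2DS/H = 2·43,450·142/47.88 = 257,723.48
EOQ = √257,723.48 ≈ 507.66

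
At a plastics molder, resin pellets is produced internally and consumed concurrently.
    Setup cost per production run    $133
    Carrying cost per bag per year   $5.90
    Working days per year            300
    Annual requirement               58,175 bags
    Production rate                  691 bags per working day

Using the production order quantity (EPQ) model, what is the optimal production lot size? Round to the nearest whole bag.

d = 58,175/300 = 193.9167 bags/day;  effective holding cost H(1 − d/p) = 5.9·(1 − 193.9167/691) = 4.24427
Q* = √(2DS / H_eff) = √(2·58,175·133 / 4.24427) ≈ 1,909.45

1,909 bags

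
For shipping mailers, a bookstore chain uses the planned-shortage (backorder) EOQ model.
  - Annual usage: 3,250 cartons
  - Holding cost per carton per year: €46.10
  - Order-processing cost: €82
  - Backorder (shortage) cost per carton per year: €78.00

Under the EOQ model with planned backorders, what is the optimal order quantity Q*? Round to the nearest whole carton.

136 cartons

Q* = √(2DS/H) · √((H + b)/b)
   = √(2 × 3,250 × 82 / 46.1) · √((46.1 + 78) / 78)
   = 107.526 × 1.2614 ≈ 135.63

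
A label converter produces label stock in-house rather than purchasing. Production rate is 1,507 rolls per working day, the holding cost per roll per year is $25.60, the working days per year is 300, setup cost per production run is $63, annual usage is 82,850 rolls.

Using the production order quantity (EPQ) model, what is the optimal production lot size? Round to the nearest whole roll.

Daily demand d = 82,850/300 = 276.167; p = 1507; 1 − d/p = 0.81674
EPQ = √(2DS / (H(1 − d/p)))
    = √(2 × 82,850 × 63 / (25.6 × 0.81674)) ≈ 706.59

707 rolls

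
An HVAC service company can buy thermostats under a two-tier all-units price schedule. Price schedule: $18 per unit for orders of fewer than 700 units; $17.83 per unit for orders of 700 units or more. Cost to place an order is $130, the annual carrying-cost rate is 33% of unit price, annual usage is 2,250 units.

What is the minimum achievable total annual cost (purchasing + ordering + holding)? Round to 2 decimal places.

$42,364.11

H₁ = 33%×$18 = $5.9400;  H₂ = 33%×$17.83 = $5.8839
EOQ₁ = √(2×2,250×130/5.9400) = 313.82  (< 700, feasible at tier 1)
EOQ₂ = √(2×2,250×130/5.8839) = 315.32  (< 700 → use Q = 700 at tier-2 price)
TC(tier 1 (EOQ₁), Q≈313.8) = $42,364.11
TC(tier 2, Q≈700.0) = $42,594.72
Minimum at tier 1 (EOQ₁): $42,364.11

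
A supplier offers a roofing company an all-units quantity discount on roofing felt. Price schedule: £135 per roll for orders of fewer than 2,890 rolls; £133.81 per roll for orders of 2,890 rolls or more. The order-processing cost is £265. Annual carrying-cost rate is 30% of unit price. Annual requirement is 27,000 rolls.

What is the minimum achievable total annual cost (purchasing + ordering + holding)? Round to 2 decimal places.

H₁ = 30%×£135 = £40.5000;  H₂ = 30%×£133.81 = £40.1430
EOQ₁ = √(2×27,000×265/40.5000) = 594.42  (< 2,890, feasible at tier 1)
EOQ₂ = √(2×27,000×265/40.1430) = 597.06  (< 2,890 → use Q = 2,890 at tier-2 price)
TC(tier 1 (EOQ₁), Q≈594.4) = £3,669,073.95
TC(tier 2, Q≈2,890.0) = £3,673,352.41
Minimum at tier 1 (EOQ₁): £3,669,073.95

£3,669,073.95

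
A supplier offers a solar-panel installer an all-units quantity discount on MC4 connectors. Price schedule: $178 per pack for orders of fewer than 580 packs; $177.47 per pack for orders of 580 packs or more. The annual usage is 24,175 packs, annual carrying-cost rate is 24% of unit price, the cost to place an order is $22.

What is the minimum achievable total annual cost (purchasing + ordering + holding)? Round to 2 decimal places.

$4,303,606.14

H₁ = 24%×$178 = $42.7200;  H₂ = 24%×$177.47 = $42.5928
EOQ₁ = √(2×24,175×22/42.7200) = 157.80  (< 580, feasible at tier 1)
EOQ₂ = √(2×24,175×22/42.5928) = 158.03  (< 580 → use Q = 580 at tier-2 price)
TC(tier 1 (EOQ₁), Q≈157.8) = $4,309,891.01
TC(tier 2, Q≈580.0) = $4,303,606.14
Minimum at tier 2: $4,303,606.14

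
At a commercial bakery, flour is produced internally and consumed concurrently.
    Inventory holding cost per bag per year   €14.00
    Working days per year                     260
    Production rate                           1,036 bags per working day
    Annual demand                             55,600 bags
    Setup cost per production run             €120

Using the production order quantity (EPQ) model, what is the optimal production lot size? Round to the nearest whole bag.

Daily demand d = 55,600/260 = 213.846; p = 1036; 1 − d/p = 0.79358
EPQ = √(2DS / (H(1 − d/p)))
    = √(2 × 55,600 × 120 / (14 × 0.79358)) ≈ 1,095.93

1,096 bags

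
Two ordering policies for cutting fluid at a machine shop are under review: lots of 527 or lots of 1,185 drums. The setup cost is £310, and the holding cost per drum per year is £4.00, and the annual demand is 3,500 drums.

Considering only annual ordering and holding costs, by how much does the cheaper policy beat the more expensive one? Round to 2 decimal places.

£172.79

Annual cost at Q: ordering D·S/Q plus holding Q·H/2.
TC(527) = (3,500/527)×310 + (527/2)×4 = £3,112.82
TC(1,185) = (3,500/1,185)×310 + (1,185/2)×4 = £3,285.61
Lots of 527 are cheaper by £172.79.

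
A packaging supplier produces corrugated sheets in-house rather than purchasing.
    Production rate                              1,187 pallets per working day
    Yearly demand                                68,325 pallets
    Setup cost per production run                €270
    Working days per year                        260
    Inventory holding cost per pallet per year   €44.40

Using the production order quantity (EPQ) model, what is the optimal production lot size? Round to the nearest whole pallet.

1,033 pallets

d = 68,325/260 = 262.7885 pallets/day;  effective holding cost H(1 − d/p) = 44.4·(1 − 262.7885/1187) = 34.57034
Q* = √(2DS / H_eff) = √(2·68,325·270 / 34.57034) ≈ 1,033.08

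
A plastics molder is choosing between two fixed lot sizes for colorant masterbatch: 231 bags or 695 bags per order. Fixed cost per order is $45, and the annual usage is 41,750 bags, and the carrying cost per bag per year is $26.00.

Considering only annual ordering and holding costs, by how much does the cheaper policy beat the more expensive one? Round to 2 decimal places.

$602.12

TC(Q) = (D/Q)S + (Q/2)H
TC(231) = (41,750/231)×45 + (231/2)×26 = $11,136.12
TC(695) = (41,750/695)×45 + (695/2)×26 = $11,738.24
|ΔTC| = |$11,136.12 − $11,738.24| = $602.12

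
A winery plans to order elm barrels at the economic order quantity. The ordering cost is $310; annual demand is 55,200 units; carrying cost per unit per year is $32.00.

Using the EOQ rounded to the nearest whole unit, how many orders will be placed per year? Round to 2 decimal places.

53.38 orders per year

EOQ = √(2DS/H) = √(2 × 55,200 × 310 / 32)
    = √(1,069,500.00) ≈ 1,034.17 → Q = 1,034
N = D/Q = 55,200/1,034 ≈ 53.385 orders/yr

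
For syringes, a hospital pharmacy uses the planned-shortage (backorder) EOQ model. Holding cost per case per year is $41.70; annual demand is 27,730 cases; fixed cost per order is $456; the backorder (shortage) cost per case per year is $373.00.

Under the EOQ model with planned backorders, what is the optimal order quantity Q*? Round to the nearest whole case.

821 cases

Q* = √(2DS/H) · √((H + b)/b)
   = √(2 × 27,730 × 456 / 41.7) · √((41.7 + 373) / 373)
   = 778.761 × 1.0544 ≈ 821.14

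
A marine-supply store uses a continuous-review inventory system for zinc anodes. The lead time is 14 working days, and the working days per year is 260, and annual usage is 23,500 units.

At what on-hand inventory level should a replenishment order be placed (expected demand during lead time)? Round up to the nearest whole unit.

1,266 units

Daily demand d = 23,500 / 260 = 90.385 units/day
Demand during lead time = 90.385 × 14 = 1,265.38
Reorder point = 1,265.38 → round up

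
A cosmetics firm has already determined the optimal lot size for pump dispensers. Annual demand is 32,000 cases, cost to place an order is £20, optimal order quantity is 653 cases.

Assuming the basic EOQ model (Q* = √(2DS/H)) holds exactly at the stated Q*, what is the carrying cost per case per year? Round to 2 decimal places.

£3.00

Since Q* = (2DS/H)^½, squaring gives Q*²·H = 2DS.
H = 2DS / Q² = 2 × 32,000 × 20 / 653² = 3.0018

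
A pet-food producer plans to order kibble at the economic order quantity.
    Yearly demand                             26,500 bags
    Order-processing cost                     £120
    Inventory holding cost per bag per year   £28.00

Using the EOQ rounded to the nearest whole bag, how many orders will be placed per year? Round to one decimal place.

55.6 orders per year

Q* = √(2·D·S / H) = √(2·26,500·120 / 28) = √227,142.9 ≈ 476.60 → Q = 477
N = D/Q = 26,500/477 ≈ 55.556 orders/yr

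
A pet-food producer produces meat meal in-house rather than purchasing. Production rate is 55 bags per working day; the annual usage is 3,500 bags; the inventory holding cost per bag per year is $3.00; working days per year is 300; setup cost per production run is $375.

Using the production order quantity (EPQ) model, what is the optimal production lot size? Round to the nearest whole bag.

d = 3,500/300 = 11.6667 bags/day;  effective holding cost H(1 − d/p) = 3·(1 − 11.6667/55) = 2.36364
Q* = √(2DS / H_eff) = √(2·3,500·375 / 2.36364) ≈ 1,053.84

1,054 bags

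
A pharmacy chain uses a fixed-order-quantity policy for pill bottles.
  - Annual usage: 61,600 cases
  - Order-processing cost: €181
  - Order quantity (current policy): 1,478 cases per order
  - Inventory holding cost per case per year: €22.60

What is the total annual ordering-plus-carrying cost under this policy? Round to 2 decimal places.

€24,245.11

Ordering: D/Q × S = 61,600/1,478 × €181 = €7,543.71
Holding:  Q/2 × H = 1,478/2 × €22.6 = €16,701.40
Total = €7,543.71 + €16,701.40 = €24,245.11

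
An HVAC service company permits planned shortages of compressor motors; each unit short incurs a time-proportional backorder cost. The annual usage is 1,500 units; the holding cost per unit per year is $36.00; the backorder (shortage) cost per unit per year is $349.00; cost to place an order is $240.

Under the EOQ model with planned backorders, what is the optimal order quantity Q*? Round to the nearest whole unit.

Q* = √(2DS/H) · √((H + b)/b)
   = √(2 × 1,500 × 240 / 36) · √((36 + 349) / 349)
   = 141.421 × 1.0503 ≈ 148.54

149 units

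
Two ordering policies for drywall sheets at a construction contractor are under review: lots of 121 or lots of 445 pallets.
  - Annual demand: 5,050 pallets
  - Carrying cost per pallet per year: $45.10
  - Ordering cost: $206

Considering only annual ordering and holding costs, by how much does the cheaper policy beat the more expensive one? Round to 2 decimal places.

$1,046.43

For each Q, cost = (D/Q)·S + (Q/2)·H.
TC(121) = (5,050/121)×206 + (121/2)×45.1 = $11,326.07
TC(445) = (5,050/445)×206 + (445/2)×45.1 = $12,372.50
|ΔTC| = |$11,326.07 − $12,372.50| = $1,046.43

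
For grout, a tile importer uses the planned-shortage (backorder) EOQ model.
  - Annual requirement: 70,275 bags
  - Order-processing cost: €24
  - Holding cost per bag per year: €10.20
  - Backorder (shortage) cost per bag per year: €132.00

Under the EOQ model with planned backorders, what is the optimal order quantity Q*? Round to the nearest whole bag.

597 bags

Q* = √(2DS/H) · √((H + b)/b)
   = √(2 × 70,275 × 24 / 10.2) · √((10.2 + 132) / 132)
   = 575.070 × 1.0379 ≈ 596.88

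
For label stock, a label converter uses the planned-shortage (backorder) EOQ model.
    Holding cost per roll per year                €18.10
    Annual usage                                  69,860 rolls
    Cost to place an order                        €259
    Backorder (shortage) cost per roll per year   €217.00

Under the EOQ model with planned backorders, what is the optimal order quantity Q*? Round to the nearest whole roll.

1,472 rolls

Q* = √(2DS/H) · √((H + b)/b)
   = √(2 × 69,860 × 259 / 18.1) · √((18.1 + 217) / 217)
   = 1,413.969 × 1.0409 ≈ 1,471.76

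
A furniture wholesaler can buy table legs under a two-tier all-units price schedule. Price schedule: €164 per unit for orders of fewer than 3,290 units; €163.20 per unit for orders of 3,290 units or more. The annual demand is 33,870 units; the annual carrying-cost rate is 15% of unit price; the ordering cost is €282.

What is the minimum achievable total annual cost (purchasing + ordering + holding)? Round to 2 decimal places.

€5,570,756.74

H₁ = 15%×€164 = €24.6000;  H₂ = 15%×€163.20 = €24.4800
EOQ₁ = √(2×33,870×282/24.6000) = 881.21  (< 3,290, feasible at tier 1)
EOQ₂ = √(2×33,870×282/24.4800) = 883.37  (< 3,290 → use Q = 3,290 at tier-2 price)
TC(tier 1 (EOQ₁), Q≈881.2) = €5,576,357.77
TC(tier 2, Q≈3,290.0) = €5,570,756.74
Minimum at tier 2: €5,570,756.74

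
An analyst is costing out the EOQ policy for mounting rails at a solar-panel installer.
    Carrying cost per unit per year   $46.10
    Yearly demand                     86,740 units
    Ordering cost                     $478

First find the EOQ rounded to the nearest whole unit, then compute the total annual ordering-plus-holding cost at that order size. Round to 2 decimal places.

EOQ = √(2DS/H) = √(2 × 86,740 × 478 / 46.1)
    = √(1,798,773.10) ≈ 1,341.18 → Q = 1,341 units
Ordering: D/Q × S = 86,740/1,341 × $478 = $30,918.51
Holding:  Q/2 × H = 1,341/2 × $46.1 = $30,910.05
Total = $30,918.51 + $30,910.05 = $61,828.56

$61,828.56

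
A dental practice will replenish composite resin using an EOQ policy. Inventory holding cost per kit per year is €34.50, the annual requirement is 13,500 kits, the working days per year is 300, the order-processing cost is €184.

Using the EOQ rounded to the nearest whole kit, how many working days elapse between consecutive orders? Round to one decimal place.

8.4 days

Q* = √(2·D·S / H) = √(2·13,500·184 / 34.5) = √144,000.0 ≈ 379.47 → Q = 379 kits
Cycle time = (working days × Q)/D = (300 × 379) / 13,500 = 8.422 days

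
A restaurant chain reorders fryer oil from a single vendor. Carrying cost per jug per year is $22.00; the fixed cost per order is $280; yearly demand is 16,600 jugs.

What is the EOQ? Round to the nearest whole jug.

650 jugs

Optimal lot size Q* = (2 × 16,600 × $280 / $22)^½ ≈ 650.03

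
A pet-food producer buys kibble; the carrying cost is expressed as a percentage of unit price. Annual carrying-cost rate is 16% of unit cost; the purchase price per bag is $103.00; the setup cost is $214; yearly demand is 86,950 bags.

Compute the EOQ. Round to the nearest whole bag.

H = i·C = 0.16 × $103 = $16.4800 per bag-year
2DS/H = 2·86,950·214/16.48 = 2,258,167.48
EOQ = √2,258,167.48 ≈ 1,502.72

1,503 bags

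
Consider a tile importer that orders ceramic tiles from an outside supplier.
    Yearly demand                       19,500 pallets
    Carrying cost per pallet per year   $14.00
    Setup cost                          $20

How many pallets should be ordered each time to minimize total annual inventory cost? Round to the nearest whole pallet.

236 pallets

Optimal lot size Q* = (2 × 19,500 × $20 / $14)^½ ≈ 236.04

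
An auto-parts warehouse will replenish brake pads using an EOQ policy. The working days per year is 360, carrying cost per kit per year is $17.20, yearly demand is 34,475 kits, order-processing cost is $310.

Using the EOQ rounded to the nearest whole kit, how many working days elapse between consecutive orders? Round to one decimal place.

11.6 days

Q* = √(2·D·S / H) = √(2·34,475·310 / 17.2) = √1,242,703.5 ≈ 1,114.77 → Q = 1,115 kits
Cycle time = (working days × Q)/D = (360 × 1,115) / 34,475 = 11.643 days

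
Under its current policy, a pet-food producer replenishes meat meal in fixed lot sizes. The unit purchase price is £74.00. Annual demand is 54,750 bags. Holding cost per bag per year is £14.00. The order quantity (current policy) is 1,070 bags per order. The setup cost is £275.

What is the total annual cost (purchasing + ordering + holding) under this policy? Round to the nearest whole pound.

Orders/yr = 54,750/1,070 = 51.168; ordering cost = 51.168 × £275 = £14,071.26
Average inventory = 1,070/2 = 535; holding cost = 535 × £14 = £7,490.00
Purchase cost = D·C = 54,750 × 74 = £4,051,500.00
Total = £14,071.26 + £7,490.00 + £4,051,500.00 = £4,073,061.26

£4,073,061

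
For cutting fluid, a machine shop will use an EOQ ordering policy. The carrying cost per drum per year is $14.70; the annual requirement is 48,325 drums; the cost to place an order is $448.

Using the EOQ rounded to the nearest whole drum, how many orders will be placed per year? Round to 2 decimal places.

EOQ = √(2DS/H) = √(2 × 48,325 × 448 / 14.7)
    = √(2,945,523.81) ≈ 1,716.25 → Q = 1,716
Orders per year = D/Q = 48,325 / 1,716 = 28.161

28.16 orders per year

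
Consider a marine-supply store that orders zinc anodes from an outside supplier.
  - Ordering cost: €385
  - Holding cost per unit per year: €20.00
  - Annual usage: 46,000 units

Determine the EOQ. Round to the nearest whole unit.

2DS/H = 2·46,000·385/20 = 1,771,000.00
EOQ = √1,771,000.00 ≈ 1,330.79

1,331 units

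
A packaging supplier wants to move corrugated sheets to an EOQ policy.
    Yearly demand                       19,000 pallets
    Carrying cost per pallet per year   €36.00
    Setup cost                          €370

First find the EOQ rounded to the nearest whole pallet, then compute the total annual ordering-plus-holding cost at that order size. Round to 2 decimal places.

Optimal lot size Q* = (2 × 19,000 × €370 / €36)^½ ≈ 624.94 → Q = 625 pallets
Ordering: D/Q × S = 19,000/625 × €370 = €11,248.00
Holding:  Q/2 × H = 625/2 × €36 = €11,250.00
Total = €11,248.00 + €11,250.00 = €22,498.00

€22,498.00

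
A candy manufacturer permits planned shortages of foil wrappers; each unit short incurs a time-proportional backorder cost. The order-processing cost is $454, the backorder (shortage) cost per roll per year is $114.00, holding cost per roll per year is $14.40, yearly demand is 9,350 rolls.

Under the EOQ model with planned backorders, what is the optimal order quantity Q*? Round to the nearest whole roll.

Q* = √(2DS/H) · √((H + b)/b)
   = √(2 × 9,350 × 454 / 14.4) · √((14.4 + 114) / 114)
   = 767.834 × 1.0613 ≈ 814.89

815 rolls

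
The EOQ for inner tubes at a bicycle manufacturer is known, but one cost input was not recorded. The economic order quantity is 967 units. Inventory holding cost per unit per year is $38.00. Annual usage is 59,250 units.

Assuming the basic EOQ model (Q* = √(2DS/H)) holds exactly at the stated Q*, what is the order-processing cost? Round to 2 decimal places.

From Q* = √(2DS/H) ⇒ Q*² = 2DS/H.
S = Q²H / (2D) = 967² × 38 / (2 × 59,250) = 299.8598

$299.86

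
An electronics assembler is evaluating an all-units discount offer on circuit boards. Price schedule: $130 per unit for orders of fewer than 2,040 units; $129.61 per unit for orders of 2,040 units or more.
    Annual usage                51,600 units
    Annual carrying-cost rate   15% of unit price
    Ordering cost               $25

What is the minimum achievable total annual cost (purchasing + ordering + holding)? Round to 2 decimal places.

$6,708,338.68

H₁ = 15%×$130 = $19.5000;  H₂ = 15%×$129.61 = $19.4415
EOQ₁ = √(2×51,600×25/19.5000) = 363.74  (< 2,040, feasible at tier 1)
EOQ₂ = √(2×51,600×25/19.4415) = 364.29  (< 2,040 → use Q = 2,040 at tier-2 price)
TC(tier 1 (EOQ₁), Q≈363.7) = $6,715,092.95
TC(tier 2, Q≈2,040.0) = $6,708,338.68
Minimum at tier 2: $6,708,338.68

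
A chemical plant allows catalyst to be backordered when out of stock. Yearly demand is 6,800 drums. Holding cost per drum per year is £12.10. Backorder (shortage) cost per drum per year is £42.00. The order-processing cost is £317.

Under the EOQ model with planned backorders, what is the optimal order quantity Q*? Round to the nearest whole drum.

Q* = √(2DS/H) · √((H + b)/b)
   = √(2 × 6,800 × 317 / 12.1) · √((12.1 + 42) / 42)
   = 596.907 × 1.1349 ≈ 677.45

677 drums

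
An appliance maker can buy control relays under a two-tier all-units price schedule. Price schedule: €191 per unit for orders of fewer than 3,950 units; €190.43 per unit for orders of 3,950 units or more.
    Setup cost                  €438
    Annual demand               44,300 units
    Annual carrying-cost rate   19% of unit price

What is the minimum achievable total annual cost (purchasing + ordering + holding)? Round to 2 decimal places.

H₁ = 19%×€191 = €36.2900;  H₂ = 19%×€190.43 = €36.1817
EOQ₁ = √(2×44,300×438/36.2900) = 1,034.09  (< 3,950, feasible at tier 1)
EOQ₂ = √(2×44,300×438/36.1817) = 1,035.64  (< 3,950 → use Q = 3,950 at tier-2 price)
TC(tier 1 (EOQ₁), Q≈1,034.1) = €8,498,827.31
TC(tier 2, Q≈3,950.0) = €8,512,420.11
Minimum at tier 1 (EOQ₁): €8,498,827.31

€8,498,827.31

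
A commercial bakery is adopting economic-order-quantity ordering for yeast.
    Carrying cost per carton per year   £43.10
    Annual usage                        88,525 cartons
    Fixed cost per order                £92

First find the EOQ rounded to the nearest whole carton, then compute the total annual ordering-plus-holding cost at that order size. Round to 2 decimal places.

EOQ = √(2DS/H) = √(2 × 88,525 × 92 / 43.1)
    = √(377,925.75) ≈ 614.76 → Q = 615 cartons
Orders/yr = 88,525/615 = 143.943; ordering cost = 143.943 × £92 = £13,242.76
Average inventory = 615/2 = 307.5; holding cost = 307.5 × £43.1 = £13,253.25
Total = £13,242.76 + £13,253.25 = £26,496.01

£26,496.01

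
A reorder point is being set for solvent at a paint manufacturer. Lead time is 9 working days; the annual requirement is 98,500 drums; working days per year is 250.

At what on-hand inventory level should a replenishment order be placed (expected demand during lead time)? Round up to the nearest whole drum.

3,546 drums

Daily demand d = 98,500 / 250 = 394.000 drums/day
Demand during lead time = 394.000 × 9 = 3,546.00
Reorder point = 3,546.00 → round up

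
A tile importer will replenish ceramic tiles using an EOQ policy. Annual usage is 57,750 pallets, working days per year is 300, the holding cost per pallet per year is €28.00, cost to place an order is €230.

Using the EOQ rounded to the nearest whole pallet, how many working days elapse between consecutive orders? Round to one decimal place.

Q* = √(2·D·S / H) = √(2·57,750·230 / 28) = √948,750.0 ≈ 974.04 → Q = 974 pallets
Cycle time = (working days × Q)/D = (300 × 974) / 57,750 = 5.060 days

5.1 days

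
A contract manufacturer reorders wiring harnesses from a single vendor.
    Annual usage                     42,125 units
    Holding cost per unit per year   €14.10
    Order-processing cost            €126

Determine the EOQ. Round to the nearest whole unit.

Q* = √(2·D·S / H) = √(2·42,125·126 / 14.1) = √752,872.3 ≈ 867.68

868 units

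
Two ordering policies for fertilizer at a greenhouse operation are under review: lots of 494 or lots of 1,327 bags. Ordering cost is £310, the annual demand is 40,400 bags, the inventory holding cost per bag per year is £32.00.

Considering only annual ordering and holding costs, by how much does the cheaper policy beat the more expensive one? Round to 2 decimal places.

£2,586.40

TC(Q) = (D/Q)S + (Q/2)H
TC(494) = (40,400/494)×310 + (494/2)×32 = £33,256.23
TC(1,327) = (40,400/1,327)×310 + (1,327/2)×32 = £30,669.83
Cheaper: Q = 1,327.  Difference = £2,586.40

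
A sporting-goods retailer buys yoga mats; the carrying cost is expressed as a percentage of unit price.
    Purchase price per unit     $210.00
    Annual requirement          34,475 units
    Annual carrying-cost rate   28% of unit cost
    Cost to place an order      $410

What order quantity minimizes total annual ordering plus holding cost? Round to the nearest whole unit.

Carrying cost H = $210 × 28% = $58.8000/unit/yr
EOQ = √(2DS/H) = √(2 × 34,475 × 410 / 58.8)
    = √(480,773.81) ≈ 693.38

693 units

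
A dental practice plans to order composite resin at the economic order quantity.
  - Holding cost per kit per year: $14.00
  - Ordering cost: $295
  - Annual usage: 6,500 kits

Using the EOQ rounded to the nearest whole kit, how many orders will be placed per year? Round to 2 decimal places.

EOQ = √(2DS/H) = √(2 × 6,500 × 295 / 14)
    = √(273,928.57) ≈ 523.38 → Q = 523
Orders per year = D/Q = 6,500 / 523 = 12.428

12.43 orders per year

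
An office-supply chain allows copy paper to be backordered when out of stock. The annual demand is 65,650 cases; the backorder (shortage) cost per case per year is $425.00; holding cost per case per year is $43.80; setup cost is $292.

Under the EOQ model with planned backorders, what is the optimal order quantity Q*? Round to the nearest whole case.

Basic EOQ = √(2·65,650·292/43.8) = 935.593
Backorder adjustment √((H+b)/b) = √((43.8+425)/425) = 1.0503
Q* = 935.593 × 1.0503 ≈ 982.62

983 cases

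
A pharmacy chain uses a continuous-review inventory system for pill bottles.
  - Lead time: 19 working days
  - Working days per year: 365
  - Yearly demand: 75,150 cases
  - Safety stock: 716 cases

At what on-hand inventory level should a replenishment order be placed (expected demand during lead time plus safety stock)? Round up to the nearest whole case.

4,628 cases

Daily demand d = 75,150 / 365 = 205.890 cases/day
Demand during lead time = 205.890 × 19 = 3,911.92
Reorder point = 3,911.92 + 716 = 4,627.92 → round up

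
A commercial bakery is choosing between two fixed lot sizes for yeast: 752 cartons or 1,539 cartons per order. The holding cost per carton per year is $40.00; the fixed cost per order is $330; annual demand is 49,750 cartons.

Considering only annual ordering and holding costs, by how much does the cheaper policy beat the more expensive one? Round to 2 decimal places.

$4,575.86

For each Q, cost = (D/Q)·S + (Q/2)·H.
TC(752) = (49,750/752)×330 + (752/2)×40 = $36,871.78
TC(1,539) = (49,750/1,539)×330 + (1,539/2)×40 = $41,447.64
Cheaper: Q = 752.  Difference = $4,575.86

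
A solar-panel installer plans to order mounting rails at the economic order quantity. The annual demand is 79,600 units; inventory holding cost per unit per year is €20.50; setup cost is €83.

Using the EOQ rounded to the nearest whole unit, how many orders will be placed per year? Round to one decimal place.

99.1 orders per year

2DS/H = 2·79,600·83/20.5 = 644,565.85
EOQ = √644,565.85 ≈ 802.85 → Q = 803
Orders per year = D/Q = 79,600 / 803 = 99.128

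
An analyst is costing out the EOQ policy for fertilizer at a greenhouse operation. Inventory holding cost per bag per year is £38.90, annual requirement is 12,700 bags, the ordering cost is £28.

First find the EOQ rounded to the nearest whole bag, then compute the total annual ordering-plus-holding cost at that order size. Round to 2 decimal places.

£5,259.82

EOQ = √(2DS/H) = √(2 × 12,700 × 28 / 38.9)
    = √(18,282.78) ≈ 135.21 → Q = 135 bags
Orders/yr = 12,700/135 = 94.074; ordering cost = 94.074 × £28 = £2,634.07
Average inventory = 135/2 = 67.5; holding cost = 67.5 × £38.9 = £2,625.75
Total = £2,634.07 + £2,625.75 = £5,259.82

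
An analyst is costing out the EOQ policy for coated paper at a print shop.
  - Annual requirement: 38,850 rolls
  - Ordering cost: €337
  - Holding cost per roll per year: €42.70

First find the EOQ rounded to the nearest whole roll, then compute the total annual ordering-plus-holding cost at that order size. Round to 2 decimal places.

EOQ = √(2DS/H) = √(2 × 38,850 × 337 / 42.7)
    = √(613,229.51) ≈ 783.09 → Q = 783 rolls
Orders/yr = 38,850/783 = 49.617; ordering cost = 49.617 × €337 = €16,720.88
Average inventory = 783/2 = 391.5; holding cost = 391.5 × €42.7 = €16,717.05
Total = €16,720.88 + €16,717.05 = €33,437.93

€33,437.93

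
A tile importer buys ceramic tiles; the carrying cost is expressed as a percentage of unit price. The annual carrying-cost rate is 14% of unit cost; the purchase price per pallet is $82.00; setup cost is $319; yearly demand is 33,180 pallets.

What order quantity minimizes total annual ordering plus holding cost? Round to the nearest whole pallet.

Holding cost per pallet per year: H = 14% × $82 = $11.4800
EOQ = √(2DS/H) = √(2 × 33,180 × 319 / 11.48)
    = √(1,843,975.61) ≈ 1,357.93

1,358 pallets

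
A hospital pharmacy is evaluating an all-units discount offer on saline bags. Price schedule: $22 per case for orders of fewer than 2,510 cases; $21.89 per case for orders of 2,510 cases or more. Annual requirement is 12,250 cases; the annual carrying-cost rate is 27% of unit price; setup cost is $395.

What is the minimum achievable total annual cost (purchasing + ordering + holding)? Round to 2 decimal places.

H₁ = 27%×$22 = $5.9400;  H₂ = 27%×$21.89 = $5.9103
EOQ₁ = √(2×12,250×395/5.9400) = 1,276.40  (< 2,510, feasible at tier 1)
EOQ₂ = √(2×12,250×395/5.9103) = 1,279.61  (< 2,510 → use Q = 2,510 at tier-2 price)
TC(tier 1 (EOQ₁), Q≈1,276.4) = $277,081.84
TC(tier 2, Q≈2,510.0) = $277,497.72
Minimum at tier 1 (EOQ₁): $277,081.84

$277,081.84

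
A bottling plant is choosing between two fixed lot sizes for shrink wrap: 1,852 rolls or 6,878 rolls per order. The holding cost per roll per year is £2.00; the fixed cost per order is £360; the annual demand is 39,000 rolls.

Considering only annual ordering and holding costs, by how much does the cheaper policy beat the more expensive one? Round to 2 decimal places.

Annual cost at Q: ordering D·S/Q plus holding Q·H/2.
TC(1,852) = (39,000/1,852)×360 + (1,852/2)×2 = £9,432.99
TC(6,878) = (39,000/6,878)×360 + (6,878/2)×2 = £8,919.29
Cheaper: Q = 6,878.  Difference = £513.70

£513.70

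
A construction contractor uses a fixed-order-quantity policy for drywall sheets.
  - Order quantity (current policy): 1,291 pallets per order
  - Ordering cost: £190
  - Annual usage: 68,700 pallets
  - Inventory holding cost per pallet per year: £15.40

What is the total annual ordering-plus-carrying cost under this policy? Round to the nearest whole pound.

£20,051

Orders/yr = 68,700/1,291 = 53.215; ordering cost = 53.215 × £190 = £10,110.77
Average inventory = 1,291/2 = 645.5; holding cost = 645.5 × £15.4 = £9,940.70
Total = £10,110.77 + £9,940.70 = £20,051.47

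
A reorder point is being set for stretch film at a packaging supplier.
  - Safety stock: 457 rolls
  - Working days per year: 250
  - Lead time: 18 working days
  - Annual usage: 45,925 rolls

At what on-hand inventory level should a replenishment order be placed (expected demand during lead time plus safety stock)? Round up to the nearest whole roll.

3,764 rolls

Daily demand d = 45,925 / 250 = 183.700 rolls/day
Demand during lead time = 183.700 × 18 = 3,306.60
Reorder point = 3,306.60 + 457 = 3,763.60 → round up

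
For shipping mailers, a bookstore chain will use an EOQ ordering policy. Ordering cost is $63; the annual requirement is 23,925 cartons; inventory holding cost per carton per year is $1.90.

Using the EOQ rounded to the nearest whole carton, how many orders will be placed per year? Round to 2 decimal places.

18.99 orders per year

2DS/H = 2·23,925·63/1.9 = 1,586,605.26
EOQ = √1,586,605.26 ≈ 1,259.61 → Q = 1,260
Orders per year = D/Q = 23,925 / 1,260 = 18.988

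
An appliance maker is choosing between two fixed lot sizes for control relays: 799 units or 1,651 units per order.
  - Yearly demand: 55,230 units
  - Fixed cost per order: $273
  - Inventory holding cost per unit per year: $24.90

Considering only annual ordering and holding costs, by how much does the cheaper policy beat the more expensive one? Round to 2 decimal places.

For each Q, cost = (D/Q)·S + (Q/2)·H.
TC(799) = (55,230/799)×273 + (799/2)×24.9 = $28,818.38
TC(1,651) = (55,230/1,651)×273 + (1,651/2)×24.9 = $29,687.47
Cheaper: Q = 799.  Difference = $869.09

$869.09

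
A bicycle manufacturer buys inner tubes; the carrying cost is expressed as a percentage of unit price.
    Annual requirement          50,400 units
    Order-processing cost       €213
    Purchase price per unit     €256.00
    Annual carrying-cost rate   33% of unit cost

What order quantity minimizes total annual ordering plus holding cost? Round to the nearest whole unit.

Holding cost per unit per year: H = 33% × €256 = €84.4800
Optimal lot size Q* = (2 × 50,400 × €213 / €84.48)^½ ≈ 504.13

504 units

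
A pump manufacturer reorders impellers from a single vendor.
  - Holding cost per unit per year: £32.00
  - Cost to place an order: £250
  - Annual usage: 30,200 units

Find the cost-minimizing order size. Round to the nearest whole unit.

687 units

Optimal lot size Q* = (2 × 30,200 × £250 / £32)^½ ≈ 686.93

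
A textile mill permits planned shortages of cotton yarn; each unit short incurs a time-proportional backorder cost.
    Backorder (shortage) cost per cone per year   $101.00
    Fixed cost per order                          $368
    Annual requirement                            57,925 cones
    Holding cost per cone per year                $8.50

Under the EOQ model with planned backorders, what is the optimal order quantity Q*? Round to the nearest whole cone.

Basic EOQ = √(2·57,925·368/8.5) = 2,239.559
Backorder adjustment √((H+b)/b) = √((8.5+101)/101) = 1.0412
Q* = 2,239.559 × 1.0412 ≈ 2,331.89

2,332 cones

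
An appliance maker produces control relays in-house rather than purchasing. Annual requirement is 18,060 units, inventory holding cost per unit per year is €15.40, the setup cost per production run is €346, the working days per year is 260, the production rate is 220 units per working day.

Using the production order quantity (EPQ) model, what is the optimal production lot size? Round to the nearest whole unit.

1,089 units

Daily demand d = 18,060/260 = 69.462; p = 220; 1 − d/p = 0.68427
EPQ = √(2DS / (H(1 − d/p)))
    = √(2 × 18,060 × 346 / (15.4 × 0.68427)) ≈ 1,089.03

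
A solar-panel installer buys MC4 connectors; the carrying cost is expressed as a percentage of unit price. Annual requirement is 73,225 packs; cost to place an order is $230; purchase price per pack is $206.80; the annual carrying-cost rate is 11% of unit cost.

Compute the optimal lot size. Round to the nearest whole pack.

Holding cost per pack per year: H = 11% × $206.8 = $22.7480
Optimal lot size Q* = (2 × 73,225 × $230 / $22.748)^½ ≈ 1,216.85

1,217 packs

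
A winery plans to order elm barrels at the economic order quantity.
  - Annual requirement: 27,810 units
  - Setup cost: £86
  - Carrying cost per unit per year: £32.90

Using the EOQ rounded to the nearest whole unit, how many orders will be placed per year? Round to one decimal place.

Q* = √(2·D·S / H) = √(2·27,810·86 / 32.9) = √145,389.7 ≈ 381.30 → Q = 381
N = D/Q = 27,810/381 ≈ 72.992 orders/yr

73.0 orders per year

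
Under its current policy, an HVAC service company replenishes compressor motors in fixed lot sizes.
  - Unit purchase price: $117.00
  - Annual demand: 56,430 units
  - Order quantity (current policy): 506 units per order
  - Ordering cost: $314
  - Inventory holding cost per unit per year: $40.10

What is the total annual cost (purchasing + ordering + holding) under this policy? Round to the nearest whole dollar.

Annual ordering cost = (D/Q)·S = (56,430/506) × 314 = $35,017.83
Annual holding cost  = (Q/2)·H = (506/2) × 40.1 = $10,145.30
Purchase cost = D·C = 56,430 × 117 = $6,602,310.00
Total = $35,017.83 + $10,145.30 + $6,602,310.00 = $6,647,473.13

$6,647,473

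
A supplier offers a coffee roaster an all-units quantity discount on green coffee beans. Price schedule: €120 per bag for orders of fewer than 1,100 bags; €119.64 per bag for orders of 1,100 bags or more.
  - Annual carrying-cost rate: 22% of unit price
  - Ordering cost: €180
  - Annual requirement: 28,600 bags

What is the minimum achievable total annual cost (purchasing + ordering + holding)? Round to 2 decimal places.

€3,440,860.44

H₁ = 22%×€120 = €26.4000;  H₂ = 22%×€119.64 = €26.3208
EOQ₁ = √(2×28,600×180/26.4000) = 624.50  (< 1,100, feasible at tier 1)
EOQ₂ = √(2×28,600×180/26.3208) = 625.44  (< 1,100 → use Q = 1,100 at tier-2 price)
TC(tier 1 (EOQ₁), Q≈624.5) = €3,448,486.79
TC(tier 2, Q≈1,100.0) = €3,440,860.44
Minimum at tier 2: €3,440,860.44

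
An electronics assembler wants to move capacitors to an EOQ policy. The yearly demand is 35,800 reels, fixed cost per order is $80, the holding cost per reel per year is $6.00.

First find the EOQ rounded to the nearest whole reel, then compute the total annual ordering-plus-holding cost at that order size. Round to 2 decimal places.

EOQ = √(2DS/H) = √(2 × 35,800 × 80 / 6)
    = √(954,666.67) ≈ 977.07 → Q = 977 reels
Ordering: D/Q × S = 35,800/977 × $80 = $2,931.42
Holding:  Q/2 × H = 977/2 × $6 = $2,931.00
Total = $2,931.42 + $2,931.00 = $5,862.42

$5,862.42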